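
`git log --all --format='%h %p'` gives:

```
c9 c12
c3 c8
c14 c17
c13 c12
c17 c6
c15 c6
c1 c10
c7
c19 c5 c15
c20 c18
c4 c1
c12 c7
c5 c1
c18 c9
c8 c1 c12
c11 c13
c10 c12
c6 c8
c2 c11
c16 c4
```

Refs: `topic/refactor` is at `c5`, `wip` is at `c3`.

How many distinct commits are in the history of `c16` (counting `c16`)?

6

Walking parent pointers from c16: reachable set = {c1, c10, c12, c16, c4, c7}.
That is 6 commits.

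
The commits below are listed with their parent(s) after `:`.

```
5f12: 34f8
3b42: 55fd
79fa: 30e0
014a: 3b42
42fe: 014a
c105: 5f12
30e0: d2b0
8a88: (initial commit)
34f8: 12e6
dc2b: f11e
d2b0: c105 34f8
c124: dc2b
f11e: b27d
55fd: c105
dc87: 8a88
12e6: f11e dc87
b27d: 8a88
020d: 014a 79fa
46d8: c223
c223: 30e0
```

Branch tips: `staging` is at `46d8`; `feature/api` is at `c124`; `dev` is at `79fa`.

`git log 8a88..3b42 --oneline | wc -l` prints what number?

9

Reachable from 3b42: {12e6, 34f8, 3b42, 55fd, 5f12, 8a88, b27d, c105, dc87, f11e}.
Reachable from 8a88: {8a88}.
In 3b42's history but not 8a88's: {12e6, 34f8, 3b42, 55fd, 5f12, b27d, c105, dc87, f11e} — 9 commits.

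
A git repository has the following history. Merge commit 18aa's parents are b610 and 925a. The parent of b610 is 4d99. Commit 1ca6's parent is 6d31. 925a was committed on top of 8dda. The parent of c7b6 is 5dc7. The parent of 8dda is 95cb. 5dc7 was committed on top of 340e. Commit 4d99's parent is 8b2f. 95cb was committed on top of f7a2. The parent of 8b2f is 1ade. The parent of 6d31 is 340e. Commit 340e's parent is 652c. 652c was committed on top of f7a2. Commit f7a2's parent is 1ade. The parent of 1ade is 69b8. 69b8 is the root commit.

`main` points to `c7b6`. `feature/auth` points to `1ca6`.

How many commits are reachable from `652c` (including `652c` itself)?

Walking parent pointers from 652c: reachable set = {1ade, 652c, 69b8, f7a2}.
That is 4 commits.

4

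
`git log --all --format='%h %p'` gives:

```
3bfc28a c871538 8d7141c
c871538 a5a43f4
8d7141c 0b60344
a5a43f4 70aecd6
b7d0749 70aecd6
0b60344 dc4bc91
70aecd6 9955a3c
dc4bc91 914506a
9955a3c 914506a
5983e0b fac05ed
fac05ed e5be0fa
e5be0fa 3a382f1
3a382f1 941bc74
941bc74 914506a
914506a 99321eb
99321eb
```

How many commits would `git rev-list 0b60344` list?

Walking parent pointers from 0b60344: reachable set = {0b60344, 914506a, 99321eb, dc4bc91}.
That is 4 commits.

4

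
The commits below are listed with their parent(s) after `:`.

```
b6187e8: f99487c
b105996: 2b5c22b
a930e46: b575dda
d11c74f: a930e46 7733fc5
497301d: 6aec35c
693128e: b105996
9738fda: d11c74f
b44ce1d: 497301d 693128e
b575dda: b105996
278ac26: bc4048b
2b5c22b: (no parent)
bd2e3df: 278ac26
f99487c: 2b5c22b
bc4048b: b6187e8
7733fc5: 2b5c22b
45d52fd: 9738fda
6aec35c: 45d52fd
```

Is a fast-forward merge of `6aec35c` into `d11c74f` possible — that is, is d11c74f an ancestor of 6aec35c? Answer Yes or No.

Yes

A fast-forward from d11c74f to 6aec35c is possible iff d11c74f is an ancestor of 6aec35c.
Ancestors of 6aec35c: {2b5c22b, 45d52fd, 6aec35c, 7733fc5, 9738fda, a930e46, b105996, b575dda, d11c74f}.
d11c74f is among them, so fast-forward is possible.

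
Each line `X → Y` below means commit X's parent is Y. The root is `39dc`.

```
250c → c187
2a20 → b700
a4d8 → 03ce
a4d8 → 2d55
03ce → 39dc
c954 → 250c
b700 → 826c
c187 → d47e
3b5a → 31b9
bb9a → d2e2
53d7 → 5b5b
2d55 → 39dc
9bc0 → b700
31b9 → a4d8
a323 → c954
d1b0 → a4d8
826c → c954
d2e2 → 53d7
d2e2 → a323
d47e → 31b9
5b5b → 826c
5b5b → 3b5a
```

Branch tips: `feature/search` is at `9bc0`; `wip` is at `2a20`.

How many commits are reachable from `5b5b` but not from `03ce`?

Reachable from 5b5b: {03ce, 250c, 2d55, 31b9, 39dc, 3b5a, 5b5b, 826c, a4d8, c187, c954, d47e}.
Reachable from 03ce: {03ce, 39dc}.
In 5b5b's history but not 03ce's: {250c, 2d55, 31b9, 3b5a, 5b5b, 826c, a4d8, c187, c954, d47e} — 10 commits.

10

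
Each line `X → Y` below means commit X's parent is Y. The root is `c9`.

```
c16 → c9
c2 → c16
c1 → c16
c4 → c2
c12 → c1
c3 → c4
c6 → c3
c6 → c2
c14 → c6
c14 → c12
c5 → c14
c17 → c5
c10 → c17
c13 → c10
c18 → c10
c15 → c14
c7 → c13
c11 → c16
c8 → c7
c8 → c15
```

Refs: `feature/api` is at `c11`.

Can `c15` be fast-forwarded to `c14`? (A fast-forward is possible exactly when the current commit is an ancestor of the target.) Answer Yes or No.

No

A fast-forward from c15 to c14 is possible iff c15 is an ancestor of c14.
Ancestors of c14: {c1, c12, c14, c16, c2, c3, c4, c6, c9}.
c15 is not among them, so fast-forward is not possible.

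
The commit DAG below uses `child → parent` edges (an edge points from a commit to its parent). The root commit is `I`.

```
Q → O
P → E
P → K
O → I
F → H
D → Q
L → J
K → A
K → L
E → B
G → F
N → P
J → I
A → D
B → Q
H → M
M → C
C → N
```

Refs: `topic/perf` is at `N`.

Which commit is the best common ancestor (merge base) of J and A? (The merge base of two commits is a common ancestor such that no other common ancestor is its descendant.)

Ancestors of J: {I, J}.
Ancestors of A: {A, D, I, O, Q}.
Common ancestors: {I}.
The only common ancestor is I, so it is the merge base.

I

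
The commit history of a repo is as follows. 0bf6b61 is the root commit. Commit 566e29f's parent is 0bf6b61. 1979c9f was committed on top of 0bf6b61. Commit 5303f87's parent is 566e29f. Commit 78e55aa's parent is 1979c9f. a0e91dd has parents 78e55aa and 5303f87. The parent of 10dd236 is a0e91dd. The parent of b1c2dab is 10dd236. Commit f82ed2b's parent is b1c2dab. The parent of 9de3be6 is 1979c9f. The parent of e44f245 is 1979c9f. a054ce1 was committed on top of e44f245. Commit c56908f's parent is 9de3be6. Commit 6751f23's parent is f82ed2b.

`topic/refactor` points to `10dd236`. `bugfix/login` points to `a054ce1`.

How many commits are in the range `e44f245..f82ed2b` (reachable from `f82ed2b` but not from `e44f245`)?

Reachable from f82ed2b: {0bf6b61, 10dd236, 1979c9f, 5303f87, 566e29f, 78e55aa, a0e91dd, b1c2dab, f82ed2b}.
Reachable from e44f245: {0bf6b61, 1979c9f, e44f245}.
In f82ed2b's history but not e44f245's: {10dd236, 5303f87, 566e29f, 78e55aa, a0e91dd, b1c2dab, f82ed2b} — 7 commits.

7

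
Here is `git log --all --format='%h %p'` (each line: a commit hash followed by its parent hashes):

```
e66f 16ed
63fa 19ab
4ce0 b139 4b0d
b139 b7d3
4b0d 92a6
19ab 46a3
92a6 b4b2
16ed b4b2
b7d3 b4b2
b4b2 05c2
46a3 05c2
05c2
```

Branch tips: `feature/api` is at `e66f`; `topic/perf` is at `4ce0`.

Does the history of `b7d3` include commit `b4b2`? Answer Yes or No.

Yes

Ancestors of b7d3 (commits reachable by following parents): {05c2, b4b2, b7d3}.
b4b2 is in that set, so it is an ancestor of b7d3.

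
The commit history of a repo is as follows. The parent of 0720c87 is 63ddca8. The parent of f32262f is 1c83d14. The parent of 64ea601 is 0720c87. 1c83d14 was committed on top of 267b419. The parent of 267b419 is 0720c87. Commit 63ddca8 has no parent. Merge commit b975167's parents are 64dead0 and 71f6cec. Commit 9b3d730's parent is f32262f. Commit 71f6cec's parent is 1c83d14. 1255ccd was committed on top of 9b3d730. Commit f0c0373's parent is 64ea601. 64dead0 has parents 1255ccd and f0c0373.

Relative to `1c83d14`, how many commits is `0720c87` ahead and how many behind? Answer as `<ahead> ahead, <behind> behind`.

Reachable from 0720c87: {0720c87, 63ddca8}.
Reachable from 1c83d14: {0720c87, 1c83d14, 267b419, 63ddca8}.
Only in 0720c87's history (ahead): {} — 0.
Only in 1c83d14's history (behind): {1c83d14, 267b419} — 2.

0 ahead, 2 behind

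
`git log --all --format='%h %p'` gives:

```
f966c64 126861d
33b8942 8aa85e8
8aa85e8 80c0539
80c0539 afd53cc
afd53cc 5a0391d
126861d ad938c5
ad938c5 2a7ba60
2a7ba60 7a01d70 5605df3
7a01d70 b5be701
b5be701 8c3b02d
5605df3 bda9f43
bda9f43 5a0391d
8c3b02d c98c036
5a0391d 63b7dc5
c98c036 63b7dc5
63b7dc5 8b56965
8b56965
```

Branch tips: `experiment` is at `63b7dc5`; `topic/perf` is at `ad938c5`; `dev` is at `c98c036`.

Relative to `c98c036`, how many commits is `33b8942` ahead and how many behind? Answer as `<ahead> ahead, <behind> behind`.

5 ahead, 1 behind

Reachable from 33b8942: {33b8942, 5a0391d, 63b7dc5, 80c0539, 8aa85e8, 8b56965, afd53cc}.
Reachable from c98c036: {63b7dc5, 8b56965, c98c036}.
Only in 33b8942's history (ahead): {33b8942, 5a0391d, 80c0539, 8aa85e8, afd53cc} — 5.
Only in c98c036's history (behind): {c98c036} — 1.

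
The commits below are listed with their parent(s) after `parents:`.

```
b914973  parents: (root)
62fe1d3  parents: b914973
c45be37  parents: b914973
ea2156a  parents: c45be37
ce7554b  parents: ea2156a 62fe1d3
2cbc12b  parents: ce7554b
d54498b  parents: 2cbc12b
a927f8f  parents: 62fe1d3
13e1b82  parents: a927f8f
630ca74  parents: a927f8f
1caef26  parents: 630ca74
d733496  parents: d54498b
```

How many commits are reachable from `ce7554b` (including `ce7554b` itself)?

Walking parent pointers from ce7554b: reachable set = {62fe1d3, b914973, c45be37, ce7554b, ea2156a}.
That is 5 commits.

5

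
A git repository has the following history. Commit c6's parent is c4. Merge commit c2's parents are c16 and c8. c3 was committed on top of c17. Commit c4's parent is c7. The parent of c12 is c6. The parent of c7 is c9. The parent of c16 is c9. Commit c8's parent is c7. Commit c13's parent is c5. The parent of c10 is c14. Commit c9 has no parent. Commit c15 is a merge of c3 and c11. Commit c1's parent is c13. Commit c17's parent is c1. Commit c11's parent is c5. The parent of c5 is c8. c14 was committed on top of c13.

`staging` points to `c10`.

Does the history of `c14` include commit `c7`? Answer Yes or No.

Yes

Ancestors of c14 (commits reachable by following parents): {c13, c14, c5, c7, c8, c9}.
c7 is in that set, so it is an ancestor of c14.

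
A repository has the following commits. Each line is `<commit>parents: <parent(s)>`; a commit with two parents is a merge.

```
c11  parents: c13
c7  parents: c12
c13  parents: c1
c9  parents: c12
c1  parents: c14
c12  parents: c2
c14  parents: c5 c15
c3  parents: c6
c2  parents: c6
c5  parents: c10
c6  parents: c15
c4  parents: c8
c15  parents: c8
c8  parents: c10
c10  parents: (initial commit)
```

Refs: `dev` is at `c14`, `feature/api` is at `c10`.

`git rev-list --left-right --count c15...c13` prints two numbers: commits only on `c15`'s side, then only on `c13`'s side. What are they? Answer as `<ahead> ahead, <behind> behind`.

Reachable from c15: {c10, c15, c8}.
Reachable from c13: {c1, c10, c13, c14, c15, c5, c8}.
Only in c15's history (ahead): {} — 0.
Only in c13's history (behind): {c1, c13, c14, c5} — 4.

0 ahead, 4 behind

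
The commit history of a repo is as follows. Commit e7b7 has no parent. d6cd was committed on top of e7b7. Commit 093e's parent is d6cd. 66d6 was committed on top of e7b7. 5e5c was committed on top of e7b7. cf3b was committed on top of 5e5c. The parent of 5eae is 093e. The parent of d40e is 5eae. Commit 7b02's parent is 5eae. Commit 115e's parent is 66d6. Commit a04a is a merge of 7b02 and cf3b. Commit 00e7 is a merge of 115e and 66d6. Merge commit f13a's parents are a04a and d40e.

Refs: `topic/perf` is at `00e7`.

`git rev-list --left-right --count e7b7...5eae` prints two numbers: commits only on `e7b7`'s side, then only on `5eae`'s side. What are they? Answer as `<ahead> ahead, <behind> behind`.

Reachable from e7b7: {e7b7}.
Reachable from 5eae: {093e, 5eae, d6cd, e7b7}.
Only in e7b7's history (ahead): {} — 0.
Only in 5eae's history (behind): {093e, 5eae, d6cd} — 3.

0 ahead, 3 behind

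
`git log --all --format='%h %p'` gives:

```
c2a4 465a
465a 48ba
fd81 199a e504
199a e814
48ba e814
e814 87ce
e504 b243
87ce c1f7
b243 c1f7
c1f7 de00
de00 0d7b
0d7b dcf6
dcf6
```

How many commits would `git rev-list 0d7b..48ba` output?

Reachable from 48ba: {0d7b, 48ba, 87ce, c1f7, dcf6, de00, e814}.
Reachable from 0d7b: {0d7b, dcf6}.
In 48ba's history but not 0d7b's: {48ba, 87ce, c1f7, de00, e814} — 5 commits.

5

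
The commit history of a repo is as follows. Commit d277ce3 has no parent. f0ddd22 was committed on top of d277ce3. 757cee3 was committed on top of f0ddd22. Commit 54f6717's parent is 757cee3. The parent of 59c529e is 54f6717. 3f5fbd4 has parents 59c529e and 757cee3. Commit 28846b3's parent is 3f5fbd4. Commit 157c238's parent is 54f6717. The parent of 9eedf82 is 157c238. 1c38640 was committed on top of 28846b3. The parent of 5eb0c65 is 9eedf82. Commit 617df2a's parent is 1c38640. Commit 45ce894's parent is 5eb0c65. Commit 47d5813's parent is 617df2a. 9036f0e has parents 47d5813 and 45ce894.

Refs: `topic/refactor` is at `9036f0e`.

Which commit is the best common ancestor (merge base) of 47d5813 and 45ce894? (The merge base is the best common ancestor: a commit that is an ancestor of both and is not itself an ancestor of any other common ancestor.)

54f6717

Ancestors of 47d5813: {1c38640, 28846b3, 3f5fbd4, 47d5813, 54f6717, 59c529e, 617df2a, 757cee3, d277ce3, f0ddd22}.
Ancestors of 45ce894: {157c238, 45ce894, 54f6717, 5eb0c65, 757cee3, 9eedf82, d277ce3, f0ddd22}.
Common ancestors: {54f6717, 757cee3, d277ce3, f0ddd22}.
Among these, 54f6717 is not an ancestor of any other common ancestor — it is the merge base.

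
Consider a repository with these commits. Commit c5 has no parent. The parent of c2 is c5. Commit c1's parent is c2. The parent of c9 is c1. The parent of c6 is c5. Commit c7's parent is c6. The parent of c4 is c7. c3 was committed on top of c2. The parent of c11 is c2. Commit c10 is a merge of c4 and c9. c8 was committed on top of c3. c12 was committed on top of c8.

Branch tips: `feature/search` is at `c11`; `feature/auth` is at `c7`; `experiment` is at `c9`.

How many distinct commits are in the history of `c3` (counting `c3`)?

Walking parent pointers from c3: reachable set = {c2, c3, c5}.
That is 3 commits.

3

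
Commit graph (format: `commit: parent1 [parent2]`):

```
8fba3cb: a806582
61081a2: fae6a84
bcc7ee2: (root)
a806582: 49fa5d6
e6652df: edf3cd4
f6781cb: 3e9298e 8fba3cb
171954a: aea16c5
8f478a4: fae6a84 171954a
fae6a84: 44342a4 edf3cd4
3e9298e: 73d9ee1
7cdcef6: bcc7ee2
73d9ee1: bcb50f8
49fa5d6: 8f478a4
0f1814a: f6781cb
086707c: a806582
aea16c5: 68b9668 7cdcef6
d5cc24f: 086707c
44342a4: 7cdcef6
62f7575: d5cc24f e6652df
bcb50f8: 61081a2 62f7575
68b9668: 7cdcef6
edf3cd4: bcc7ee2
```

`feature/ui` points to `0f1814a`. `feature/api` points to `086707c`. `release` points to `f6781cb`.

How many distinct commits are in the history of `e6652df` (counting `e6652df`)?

Walking parent pointers from e6652df: reachable set = {bcc7ee2, e6652df, edf3cd4}.
That is 3 commits.

3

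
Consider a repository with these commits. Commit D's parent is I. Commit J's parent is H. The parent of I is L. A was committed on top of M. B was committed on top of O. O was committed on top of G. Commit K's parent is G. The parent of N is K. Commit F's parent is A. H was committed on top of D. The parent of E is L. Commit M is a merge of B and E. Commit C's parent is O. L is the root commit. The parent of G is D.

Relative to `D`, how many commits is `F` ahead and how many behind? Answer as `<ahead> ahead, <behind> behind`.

Reachable from F: {A, B, D, E, F, G, I, L, M, O}.
Reachable from D: {D, I, L}.
Only in F's history (ahead): {A, B, E, F, G, M, O} — 7.
Only in D's history (behind): {} — 0.

7 ahead, 0 behind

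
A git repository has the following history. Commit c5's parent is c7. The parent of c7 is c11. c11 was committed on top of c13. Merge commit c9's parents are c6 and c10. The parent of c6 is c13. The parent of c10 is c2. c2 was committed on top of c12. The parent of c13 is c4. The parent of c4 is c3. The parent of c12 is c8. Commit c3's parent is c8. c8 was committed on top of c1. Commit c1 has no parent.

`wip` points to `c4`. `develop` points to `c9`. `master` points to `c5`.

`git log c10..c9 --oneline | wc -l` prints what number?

5

Reachable from c9: {c1, c10, c12, c13, c2, c3, c4, c6, c8, c9}.
Reachable from c10: {c1, c10, c12, c2, c8}.
In c9's history but not c10's: {c13, c3, c4, c6, c9} — 5 commits.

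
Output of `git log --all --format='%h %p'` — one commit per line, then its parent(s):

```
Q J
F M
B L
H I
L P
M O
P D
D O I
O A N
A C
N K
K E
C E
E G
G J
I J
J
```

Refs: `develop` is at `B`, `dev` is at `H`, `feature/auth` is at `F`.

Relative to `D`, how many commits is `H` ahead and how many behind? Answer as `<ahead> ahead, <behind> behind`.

1 ahead, 8 behind

Reachable from H: {H, I, J}.
Reachable from D: {A, C, D, E, G, I, J, K, N, O}.
Only in H's history (ahead): {H} — 1.
Only in D's history (behind): {A, C, D, E, G, K, N, O} — 8.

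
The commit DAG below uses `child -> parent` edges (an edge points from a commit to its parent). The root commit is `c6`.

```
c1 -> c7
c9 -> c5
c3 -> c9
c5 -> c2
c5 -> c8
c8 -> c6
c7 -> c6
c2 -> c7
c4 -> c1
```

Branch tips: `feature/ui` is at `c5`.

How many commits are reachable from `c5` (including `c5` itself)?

Walking parent pointers from c5: reachable set = {c2, c5, c6, c7, c8}.
That is 5 commits.

5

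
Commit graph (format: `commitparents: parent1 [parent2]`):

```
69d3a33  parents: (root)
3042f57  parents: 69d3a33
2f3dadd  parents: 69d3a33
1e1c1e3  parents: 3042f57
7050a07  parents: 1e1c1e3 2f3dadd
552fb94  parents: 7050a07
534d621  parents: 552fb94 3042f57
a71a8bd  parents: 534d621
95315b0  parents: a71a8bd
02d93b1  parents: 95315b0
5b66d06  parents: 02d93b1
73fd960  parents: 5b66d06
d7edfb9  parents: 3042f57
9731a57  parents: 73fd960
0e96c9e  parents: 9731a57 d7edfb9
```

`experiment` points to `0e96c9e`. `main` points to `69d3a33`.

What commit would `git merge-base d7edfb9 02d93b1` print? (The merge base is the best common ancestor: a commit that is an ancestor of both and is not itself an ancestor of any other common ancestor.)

Ancestors of d7edfb9: {3042f57, 69d3a33, d7edfb9}.
Ancestors of 02d93b1: {02d93b1, 1e1c1e3, 2f3dadd, 3042f57, 534d621, 552fb94, 69d3a33, 7050a07, 95315b0, a71a8bd}.
Common ancestors: {3042f57, 69d3a33}.
Among these, 3042f57 is not an ancestor of any other common ancestor — it is the merge base.

3042f57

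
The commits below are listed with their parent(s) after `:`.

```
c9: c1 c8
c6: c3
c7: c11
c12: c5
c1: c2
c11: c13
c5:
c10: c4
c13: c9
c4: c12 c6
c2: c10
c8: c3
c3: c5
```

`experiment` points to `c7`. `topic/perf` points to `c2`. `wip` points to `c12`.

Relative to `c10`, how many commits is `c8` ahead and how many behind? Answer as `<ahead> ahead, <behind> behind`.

1 ahead, 4 behind

Reachable from c8: {c3, c5, c8}.
Reachable from c10: {c10, c12, c3, c4, c5, c6}.
Only in c8's history (ahead): {c8} — 1.
Only in c10's history (behind): {c10, c12, c4, c6} — 4.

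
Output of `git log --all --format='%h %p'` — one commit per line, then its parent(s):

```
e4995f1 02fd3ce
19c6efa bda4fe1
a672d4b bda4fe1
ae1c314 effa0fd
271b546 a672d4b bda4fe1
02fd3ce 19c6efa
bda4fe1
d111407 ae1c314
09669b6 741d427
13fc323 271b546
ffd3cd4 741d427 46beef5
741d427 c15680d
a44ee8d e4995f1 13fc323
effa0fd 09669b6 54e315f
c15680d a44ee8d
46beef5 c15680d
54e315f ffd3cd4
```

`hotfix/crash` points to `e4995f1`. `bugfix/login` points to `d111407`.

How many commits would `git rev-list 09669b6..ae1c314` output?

Reachable from ae1c314: {02fd3ce, 09669b6, 13fc323, 19c6efa, 271b546, 46beef5, 54e315f, 741d427, a44ee8d, a672d4b, ae1c314, bda4fe1, c15680d, e4995f1, effa0fd, ffd3cd4}.
Reachable from 09669b6: {02fd3ce, 09669b6, 13fc323, 19c6efa, 271b546, 741d427, a44ee8d, a672d4b, bda4fe1, c15680d, e4995f1}.
In ae1c314's history but not 09669b6's: {46beef5, 54e315f, ae1c314, effa0fd, ffd3cd4} — 5 commits.

5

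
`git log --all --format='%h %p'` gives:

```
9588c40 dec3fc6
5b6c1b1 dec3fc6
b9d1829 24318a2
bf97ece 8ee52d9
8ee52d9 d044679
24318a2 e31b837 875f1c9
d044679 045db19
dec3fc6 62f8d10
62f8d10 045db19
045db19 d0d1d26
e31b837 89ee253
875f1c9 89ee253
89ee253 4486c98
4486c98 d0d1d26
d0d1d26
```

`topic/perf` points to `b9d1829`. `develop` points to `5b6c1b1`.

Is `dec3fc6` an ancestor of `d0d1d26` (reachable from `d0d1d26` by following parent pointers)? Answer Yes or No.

Ancestors of d0d1d26: {d0d1d26}.
dec3fc6 is not in that set, so it is not an ancestor of d0d1d26.

No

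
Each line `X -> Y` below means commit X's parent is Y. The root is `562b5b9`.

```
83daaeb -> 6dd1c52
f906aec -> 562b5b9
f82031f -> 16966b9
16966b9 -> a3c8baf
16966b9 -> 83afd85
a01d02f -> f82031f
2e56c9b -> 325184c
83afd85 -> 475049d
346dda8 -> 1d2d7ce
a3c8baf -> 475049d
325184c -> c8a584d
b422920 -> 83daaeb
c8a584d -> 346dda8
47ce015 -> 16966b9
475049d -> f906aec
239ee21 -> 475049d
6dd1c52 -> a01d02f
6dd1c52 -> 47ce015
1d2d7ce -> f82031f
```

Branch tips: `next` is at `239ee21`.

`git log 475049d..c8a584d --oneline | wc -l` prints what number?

7

Reachable from c8a584d: {16966b9, 1d2d7ce, 346dda8, 475049d, 562b5b9, 83afd85, a3c8baf, c8a584d, f82031f, f906aec}.
Reachable from 475049d: {475049d, 562b5b9, f906aec}.
In c8a584d's history but not 475049d's: {16966b9, 1d2d7ce, 346dda8, 83afd85, a3c8baf, c8a584d, f82031f} — 7 commits.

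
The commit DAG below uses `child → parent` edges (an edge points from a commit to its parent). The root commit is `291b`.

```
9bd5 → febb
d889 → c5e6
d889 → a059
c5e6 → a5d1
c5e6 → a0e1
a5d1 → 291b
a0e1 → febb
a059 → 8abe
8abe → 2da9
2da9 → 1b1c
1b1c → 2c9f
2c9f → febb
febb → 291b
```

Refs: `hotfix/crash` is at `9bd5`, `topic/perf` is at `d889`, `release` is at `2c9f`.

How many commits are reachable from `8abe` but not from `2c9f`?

3

Reachable from 8abe: {1b1c, 291b, 2c9f, 2da9, 8abe, febb}.
Reachable from 2c9f: {291b, 2c9f, febb}.
In 8abe's history but not 2c9f's: {1b1c, 2da9, 8abe} — 3 commits.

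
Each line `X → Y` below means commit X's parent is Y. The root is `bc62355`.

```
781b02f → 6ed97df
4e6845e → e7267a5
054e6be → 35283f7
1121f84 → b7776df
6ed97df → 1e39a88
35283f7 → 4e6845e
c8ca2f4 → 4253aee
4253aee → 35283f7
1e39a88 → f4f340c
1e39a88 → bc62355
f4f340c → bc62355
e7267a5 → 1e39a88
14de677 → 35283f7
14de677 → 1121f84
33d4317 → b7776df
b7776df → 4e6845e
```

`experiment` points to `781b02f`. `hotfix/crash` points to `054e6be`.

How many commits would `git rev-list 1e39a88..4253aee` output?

Reachable from 4253aee: {1e39a88, 35283f7, 4253aee, 4e6845e, bc62355, e7267a5, f4f340c}.
Reachable from 1e39a88: {1e39a88, bc62355, f4f340c}.
In 4253aee's history but not 1e39a88's: {35283f7, 4253aee, 4e6845e, e7267a5} — 4 commits.

4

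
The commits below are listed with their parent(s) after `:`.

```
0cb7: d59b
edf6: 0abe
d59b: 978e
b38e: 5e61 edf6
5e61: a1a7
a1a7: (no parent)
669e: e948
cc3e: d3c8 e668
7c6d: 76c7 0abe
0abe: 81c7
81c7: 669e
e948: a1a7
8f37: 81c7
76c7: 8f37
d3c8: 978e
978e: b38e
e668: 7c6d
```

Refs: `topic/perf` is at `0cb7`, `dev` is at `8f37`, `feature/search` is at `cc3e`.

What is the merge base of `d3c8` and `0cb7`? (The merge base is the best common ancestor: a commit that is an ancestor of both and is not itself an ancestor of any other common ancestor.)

978e

Ancestors of d3c8: {0abe, 5e61, 669e, 81c7, 978e, a1a7, b38e, d3c8, e948, edf6}.
Ancestors of 0cb7: {0abe, 0cb7, 5e61, 669e, 81c7, 978e, a1a7, b38e, d59b, e948, edf6}.
Common ancestors: {0abe, 5e61, 669e, 81c7, 978e, a1a7, b38e, e948, edf6}.
Among these, 978e is not an ancestor of any other common ancestor — it is the merge base.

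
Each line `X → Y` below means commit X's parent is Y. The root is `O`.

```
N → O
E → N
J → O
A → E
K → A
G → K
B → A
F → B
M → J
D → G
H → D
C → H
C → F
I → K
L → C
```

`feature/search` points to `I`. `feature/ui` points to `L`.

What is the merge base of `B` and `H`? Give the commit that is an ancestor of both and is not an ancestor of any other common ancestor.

A

Ancestors of B: {A, B, E, N, O}.
Ancestors of H: {A, D, E, G, H, K, N, O}.
Common ancestors: {A, E, N, O}.
Among these, A is not an ancestor of any other common ancestor — it is the merge base.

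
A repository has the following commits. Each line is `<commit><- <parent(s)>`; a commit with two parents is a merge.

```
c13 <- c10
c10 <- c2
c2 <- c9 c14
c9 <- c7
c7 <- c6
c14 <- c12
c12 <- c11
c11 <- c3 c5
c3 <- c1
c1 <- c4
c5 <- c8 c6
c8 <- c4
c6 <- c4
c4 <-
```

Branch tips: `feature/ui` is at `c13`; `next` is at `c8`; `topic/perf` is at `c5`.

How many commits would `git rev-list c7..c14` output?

7

Reachable from c14: {c1, c11, c12, c14, c3, c4, c5, c6, c8}.
Reachable from c7: {c4, c6, c7}.
In c14's history but not c7's: {c1, c11, c12, c14, c3, c5, c8} — 7 commits.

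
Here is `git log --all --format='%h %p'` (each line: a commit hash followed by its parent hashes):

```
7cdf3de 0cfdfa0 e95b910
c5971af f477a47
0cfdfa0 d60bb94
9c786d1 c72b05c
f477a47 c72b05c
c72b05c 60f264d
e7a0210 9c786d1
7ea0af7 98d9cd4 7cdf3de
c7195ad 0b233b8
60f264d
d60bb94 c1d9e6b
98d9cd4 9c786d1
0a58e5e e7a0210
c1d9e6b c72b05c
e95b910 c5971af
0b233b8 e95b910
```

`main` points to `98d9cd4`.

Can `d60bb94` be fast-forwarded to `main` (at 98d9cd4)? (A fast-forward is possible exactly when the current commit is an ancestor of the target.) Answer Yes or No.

A fast-forward from d60bb94 to 98d9cd4 is possible iff d60bb94 is an ancestor of 98d9cd4.
Ancestors of 98d9cd4: {60f264d, 98d9cd4, 9c786d1, c72b05c}.
d60bb94 is not among them, so fast-forward is not possible.

No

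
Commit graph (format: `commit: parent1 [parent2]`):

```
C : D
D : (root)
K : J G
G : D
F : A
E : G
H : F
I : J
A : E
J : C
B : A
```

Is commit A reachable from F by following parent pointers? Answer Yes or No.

Ancestors of F (commits reachable by following parents): {A, D, E, F, G}.
A is in that set, so it is an ancestor of F.

Yes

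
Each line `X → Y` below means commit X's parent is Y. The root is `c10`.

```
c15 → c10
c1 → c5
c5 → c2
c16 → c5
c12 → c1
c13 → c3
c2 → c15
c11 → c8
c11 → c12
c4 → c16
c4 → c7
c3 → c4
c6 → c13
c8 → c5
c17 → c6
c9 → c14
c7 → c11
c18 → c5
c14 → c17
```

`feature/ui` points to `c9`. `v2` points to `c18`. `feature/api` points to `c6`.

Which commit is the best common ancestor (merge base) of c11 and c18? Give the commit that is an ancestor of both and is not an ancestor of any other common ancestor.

c5

Ancestors of c11: {c1, c10, c11, c12, c15, c2, c5, c8}.
Ancestors of c18: {c10, c15, c18, c2, c5}.
Common ancestors: {c10, c15, c2, c5}.
Among these, c5 is not an ancestor of any other common ancestor — it is the merge base.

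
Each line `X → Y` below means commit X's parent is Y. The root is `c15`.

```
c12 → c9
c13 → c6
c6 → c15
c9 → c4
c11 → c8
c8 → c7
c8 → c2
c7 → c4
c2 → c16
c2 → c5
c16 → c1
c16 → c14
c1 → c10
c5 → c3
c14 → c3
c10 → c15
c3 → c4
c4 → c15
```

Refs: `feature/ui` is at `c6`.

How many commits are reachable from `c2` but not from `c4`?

7

Reachable from c2: {c1, c10, c14, c15, c16, c2, c3, c4, c5}.
Reachable from c4: {c15, c4}.
In c2's history but not c4's: {c1, c10, c14, c16, c2, c3, c5} — 7 commits.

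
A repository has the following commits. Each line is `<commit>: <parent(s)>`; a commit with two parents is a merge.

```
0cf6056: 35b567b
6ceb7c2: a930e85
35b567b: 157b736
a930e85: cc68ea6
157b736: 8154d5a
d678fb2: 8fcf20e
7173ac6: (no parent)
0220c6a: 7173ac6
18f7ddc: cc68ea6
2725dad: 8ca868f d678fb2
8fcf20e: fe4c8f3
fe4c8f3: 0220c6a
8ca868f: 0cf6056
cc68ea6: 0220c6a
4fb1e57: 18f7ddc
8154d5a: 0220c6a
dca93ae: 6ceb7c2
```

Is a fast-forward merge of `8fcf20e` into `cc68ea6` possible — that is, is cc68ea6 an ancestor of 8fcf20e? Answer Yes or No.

No

A fast-forward from cc68ea6 to 8fcf20e is possible iff cc68ea6 is an ancestor of 8fcf20e.
Ancestors of 8fcf20e: {0220c6a, 7173ac6, 8fcf20e, fe4c8f3}.
cc68ea6 is not among them, so fast-forward is not possible.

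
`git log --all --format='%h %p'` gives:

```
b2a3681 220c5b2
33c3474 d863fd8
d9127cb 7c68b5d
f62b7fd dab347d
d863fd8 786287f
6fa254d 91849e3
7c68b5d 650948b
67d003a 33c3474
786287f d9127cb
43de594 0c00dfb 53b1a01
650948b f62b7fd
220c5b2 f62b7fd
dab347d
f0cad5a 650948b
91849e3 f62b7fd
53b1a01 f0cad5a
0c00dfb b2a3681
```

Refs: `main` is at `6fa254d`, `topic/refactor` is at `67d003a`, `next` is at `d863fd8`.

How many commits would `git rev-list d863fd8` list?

7

Walking parent pointers from d863fd8: reachable set = {650948b, 786287f, 7c68b5d, d863fd8, d9127cb, dab347d, f62b7fd}.
That is 7 commits.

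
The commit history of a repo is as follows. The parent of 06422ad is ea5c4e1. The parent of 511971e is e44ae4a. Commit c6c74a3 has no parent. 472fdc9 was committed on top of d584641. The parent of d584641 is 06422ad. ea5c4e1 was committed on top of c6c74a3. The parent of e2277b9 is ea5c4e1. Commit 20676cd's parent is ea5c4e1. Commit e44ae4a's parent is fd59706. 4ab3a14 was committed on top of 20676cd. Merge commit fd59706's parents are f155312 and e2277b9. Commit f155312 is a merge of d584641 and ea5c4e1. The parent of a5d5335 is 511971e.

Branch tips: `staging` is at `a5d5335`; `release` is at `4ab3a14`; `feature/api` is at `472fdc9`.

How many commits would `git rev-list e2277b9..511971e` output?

6

Reachable from 511971e: {06422ad, 511971e, c6c74a3, d584641, e2277b9, e44ae4a, ea5c4e1, f155312, fd59706}.
Reachable from e2277b9: {c6c74a3, e2277b9, ea5c4e1}.
In 511971e's history but not e2277b9's: {06422ad, 511971e, d584641, e44ae4a, f155312, fd59706} — 6 commits.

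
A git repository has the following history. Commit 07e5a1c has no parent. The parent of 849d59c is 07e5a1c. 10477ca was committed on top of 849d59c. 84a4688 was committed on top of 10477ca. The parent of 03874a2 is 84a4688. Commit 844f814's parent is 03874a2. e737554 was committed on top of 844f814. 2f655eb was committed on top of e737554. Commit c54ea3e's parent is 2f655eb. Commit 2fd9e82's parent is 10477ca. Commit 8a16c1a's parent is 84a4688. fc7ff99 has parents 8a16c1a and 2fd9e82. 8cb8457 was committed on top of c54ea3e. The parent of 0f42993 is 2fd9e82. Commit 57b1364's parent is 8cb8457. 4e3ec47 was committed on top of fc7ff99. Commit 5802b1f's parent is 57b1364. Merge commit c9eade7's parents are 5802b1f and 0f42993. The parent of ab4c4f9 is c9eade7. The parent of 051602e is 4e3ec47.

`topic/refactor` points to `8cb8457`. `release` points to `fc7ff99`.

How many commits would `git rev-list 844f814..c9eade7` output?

Reachable from c9eade7: {03874a2, 07e5a1c, 0f42993, 10477ca, 2f655eb, 2fd9e82, 57b1364, 5802b1f, 844f814, 849d59c, 84a4688, 8cb8457, c54ea3e, c9eade7, e737554}.
Reachable from 844f814: {03874a2, 07e5a1c, 10477ca, 844f814, 849d59c, 84a4688}.
In c9eade7's history but not 844f814's: {0f42993, 2f655eb, 2fd9e82, 57b1364, 5802b1f, 8cb8457, c54ea3e, c9eade7, e737554} — 9 commits.

9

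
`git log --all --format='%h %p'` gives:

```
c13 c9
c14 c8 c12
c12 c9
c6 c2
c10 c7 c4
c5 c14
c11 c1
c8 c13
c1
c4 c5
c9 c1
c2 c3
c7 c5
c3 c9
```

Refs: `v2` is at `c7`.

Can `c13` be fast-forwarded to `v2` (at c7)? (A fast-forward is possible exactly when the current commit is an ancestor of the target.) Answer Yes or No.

Yes

A fast-forward from c13 to c7 is possible iff c13 is an ancestor of c7.
Ancestors of c7: {c1, c12, c13, c14, c5, c7, c8, c9}.
c13 is among them, so fast-forward is possible.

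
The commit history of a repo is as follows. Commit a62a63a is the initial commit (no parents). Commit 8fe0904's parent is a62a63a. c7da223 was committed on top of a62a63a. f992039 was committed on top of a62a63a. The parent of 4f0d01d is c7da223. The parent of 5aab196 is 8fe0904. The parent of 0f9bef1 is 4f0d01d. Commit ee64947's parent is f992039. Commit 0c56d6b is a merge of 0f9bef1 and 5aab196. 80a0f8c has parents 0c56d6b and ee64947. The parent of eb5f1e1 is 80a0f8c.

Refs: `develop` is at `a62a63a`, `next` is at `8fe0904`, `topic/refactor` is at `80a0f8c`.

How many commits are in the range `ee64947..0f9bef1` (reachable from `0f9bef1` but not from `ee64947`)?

3

Reachable from 0f9bef1: {0f9bef1, 4f0d01d, a62a63a, c7da223}.
Reachable from ee64947: {a62a63a, ee64947, f992039}.
In 0f9bef1's history but not ee64947's: {0f9bef1, 4f0d01d, c7da223} — 3 commits.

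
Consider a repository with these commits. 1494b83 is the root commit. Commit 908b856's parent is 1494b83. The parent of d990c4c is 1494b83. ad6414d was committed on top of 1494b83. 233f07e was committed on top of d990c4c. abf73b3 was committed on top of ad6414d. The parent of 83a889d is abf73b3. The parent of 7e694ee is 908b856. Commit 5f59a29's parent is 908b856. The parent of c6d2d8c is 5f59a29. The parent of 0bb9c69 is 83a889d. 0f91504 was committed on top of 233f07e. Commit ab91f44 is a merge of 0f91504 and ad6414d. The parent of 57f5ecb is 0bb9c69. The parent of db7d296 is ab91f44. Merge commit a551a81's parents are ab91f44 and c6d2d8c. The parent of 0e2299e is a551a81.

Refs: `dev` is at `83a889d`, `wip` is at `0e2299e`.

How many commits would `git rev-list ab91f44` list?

Walking parent pointers from ab91f44: reachable set = {0f91504, 1494b83, 233f07e, ab91f44, ad6414d, d990c4c}.
That is 6 commits.

6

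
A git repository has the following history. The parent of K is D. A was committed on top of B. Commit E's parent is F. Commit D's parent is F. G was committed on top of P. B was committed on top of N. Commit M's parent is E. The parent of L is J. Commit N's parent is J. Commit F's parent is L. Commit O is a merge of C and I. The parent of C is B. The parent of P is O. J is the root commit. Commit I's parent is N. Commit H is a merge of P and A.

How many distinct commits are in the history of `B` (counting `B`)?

Walking parent pointers from B: reachable set = {B, J, N}.
That is 3 commits.

3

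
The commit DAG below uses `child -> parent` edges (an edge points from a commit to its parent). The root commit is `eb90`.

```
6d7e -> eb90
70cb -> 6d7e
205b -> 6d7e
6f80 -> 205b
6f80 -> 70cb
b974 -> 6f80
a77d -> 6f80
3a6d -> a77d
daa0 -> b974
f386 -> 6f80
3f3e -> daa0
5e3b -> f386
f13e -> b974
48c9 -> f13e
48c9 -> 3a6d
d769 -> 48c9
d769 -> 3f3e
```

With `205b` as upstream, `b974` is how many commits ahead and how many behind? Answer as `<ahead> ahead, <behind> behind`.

3 ahead, 0 behind

Reachable from b974: {205b, 6d7e, 6f80, 70cb, b974, eb90}.
Reachable from 205b: {205b, 6d7e, eb90}.
Only in b974's history (ahead): {6f80, 70cb, b974} — 3.
Only in 205b's history (behind): {} — 0.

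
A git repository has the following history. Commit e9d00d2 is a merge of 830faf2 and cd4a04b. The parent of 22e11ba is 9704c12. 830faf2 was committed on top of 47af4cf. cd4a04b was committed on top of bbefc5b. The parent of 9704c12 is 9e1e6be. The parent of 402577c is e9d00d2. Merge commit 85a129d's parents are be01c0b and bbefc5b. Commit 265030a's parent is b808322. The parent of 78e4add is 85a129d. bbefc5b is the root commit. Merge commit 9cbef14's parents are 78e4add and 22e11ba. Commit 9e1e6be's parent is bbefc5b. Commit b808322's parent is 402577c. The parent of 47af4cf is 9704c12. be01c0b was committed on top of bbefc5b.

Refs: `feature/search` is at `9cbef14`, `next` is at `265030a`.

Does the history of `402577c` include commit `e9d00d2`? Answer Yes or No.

Yes

Ancestors of 402577c (commits reachable by following parents): {402577c, 47af4cf, 830faf2, 9704c12, 9e1e6be, bbefc5b, cd4a04b, e9d00d2}.
e9d00d2 is in that set, so it is an ancestor of 402577c.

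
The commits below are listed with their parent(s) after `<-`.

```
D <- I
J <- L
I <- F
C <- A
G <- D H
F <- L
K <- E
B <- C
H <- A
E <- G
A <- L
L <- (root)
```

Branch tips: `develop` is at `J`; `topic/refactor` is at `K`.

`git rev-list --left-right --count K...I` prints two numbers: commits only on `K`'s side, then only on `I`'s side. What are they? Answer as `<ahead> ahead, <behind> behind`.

Reachable from K: {A, D, E, F, G, H, I, K, L}.
Reachable from I: {F, I, L}.
Only in K's history (ahead): {A, D, E, G, H, K} — 6.
Only in I's history (behind): {} — 0.

6 ahead, 0 behind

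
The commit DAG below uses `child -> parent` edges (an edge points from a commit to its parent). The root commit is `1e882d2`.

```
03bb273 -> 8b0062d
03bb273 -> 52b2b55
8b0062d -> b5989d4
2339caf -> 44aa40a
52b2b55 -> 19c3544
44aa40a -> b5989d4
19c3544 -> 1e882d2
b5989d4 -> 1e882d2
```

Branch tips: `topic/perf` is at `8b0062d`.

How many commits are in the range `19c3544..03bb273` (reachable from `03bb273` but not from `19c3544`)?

4

Reachable from 03bb273: {03bb273, 19c3544, 1e882d2, 52b2b55, 8b0062d, b5989d4}.
Reachable from 19c3544: {19c3544, 1e882d2}.
In 03bb273's history but not 19c3544's: {03bb273, 52b2b55, 8b0062d, b5989d4} — 4 commits.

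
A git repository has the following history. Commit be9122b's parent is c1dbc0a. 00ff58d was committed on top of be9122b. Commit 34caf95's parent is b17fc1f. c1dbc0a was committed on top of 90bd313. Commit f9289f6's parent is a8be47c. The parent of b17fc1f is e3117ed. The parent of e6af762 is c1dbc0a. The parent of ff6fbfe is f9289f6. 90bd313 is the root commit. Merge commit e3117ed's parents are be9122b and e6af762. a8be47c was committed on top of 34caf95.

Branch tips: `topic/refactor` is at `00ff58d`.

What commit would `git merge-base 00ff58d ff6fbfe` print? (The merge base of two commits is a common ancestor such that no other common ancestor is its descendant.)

be9122b

Ancestors of 00ff58d: {00ff58d, 90bd313, be9122b, c1dbc0a}.
Ancestors of ff6fbfe: {34caf95, 90bd313, a8be47c, b17fc1f, be9122b, c1dbc0a, e3117ed, e6af762, f9289f6, ff6fbfe}.
Common ancestors: {90bd313, be9122b, c1dbc0a}.
Among these, be9122b is not an ancestor of any other common ancestor — it is the merge base.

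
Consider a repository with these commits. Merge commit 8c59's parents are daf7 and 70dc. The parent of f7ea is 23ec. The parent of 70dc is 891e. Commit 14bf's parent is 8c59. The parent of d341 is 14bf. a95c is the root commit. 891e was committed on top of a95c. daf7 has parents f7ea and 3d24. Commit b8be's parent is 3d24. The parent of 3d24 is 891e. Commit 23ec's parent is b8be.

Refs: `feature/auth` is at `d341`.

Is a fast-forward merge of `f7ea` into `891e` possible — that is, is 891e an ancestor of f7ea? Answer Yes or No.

A fast-forward from 891e to f7ea is possible iff 891e is an ancestor of f7ea.
Ancestors of f7ea: {23ec, 3d24, 891e, a95c, b8be, f7ea}.
891e is among them, so fast-forward is possible.

Yes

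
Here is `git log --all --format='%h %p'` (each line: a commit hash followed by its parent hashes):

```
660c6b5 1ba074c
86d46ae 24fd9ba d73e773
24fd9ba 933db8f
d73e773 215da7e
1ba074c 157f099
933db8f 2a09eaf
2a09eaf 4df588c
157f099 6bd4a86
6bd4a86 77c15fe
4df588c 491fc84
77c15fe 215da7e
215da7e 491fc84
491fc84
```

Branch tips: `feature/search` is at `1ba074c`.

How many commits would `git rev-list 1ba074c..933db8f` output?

3

Reachable from 933db8f: {2a09eaf, 491fc84, 4df588c, 933db8f}.
Reachable from 1ba074c: {157f099, 1ba074c, 215da7e, 491fc84, 6bd4a86, 77c15fe}.
In 933db8f's history but not 1ba074c's: {2a09eaf, 4df588c, 933db8f} — 3 commits.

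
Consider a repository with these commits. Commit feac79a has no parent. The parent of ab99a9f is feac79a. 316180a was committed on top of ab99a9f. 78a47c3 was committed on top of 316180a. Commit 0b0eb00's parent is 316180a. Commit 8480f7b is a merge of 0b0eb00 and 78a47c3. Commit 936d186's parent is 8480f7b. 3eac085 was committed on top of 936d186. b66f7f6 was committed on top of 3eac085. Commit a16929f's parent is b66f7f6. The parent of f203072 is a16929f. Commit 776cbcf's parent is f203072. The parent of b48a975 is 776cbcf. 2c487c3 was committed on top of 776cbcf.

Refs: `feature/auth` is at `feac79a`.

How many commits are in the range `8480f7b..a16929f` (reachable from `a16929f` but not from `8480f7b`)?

Reachable from a16929f: {0b0eb00, 316180a, 3eac085, 78a47c3, 8480f7b, 936d186, a16929f, ab99a9f, b66f7f6, feac79a}.
Reachable from 8480f7b: {0b0eb00, 316180a, 78a47c3, 8480f7b, ab99a9f, feac79a}.
In a16929f's history but not 8480f7b's: {3eac085, 936d186, a16929f, b66f7f6} — 4 commits.

4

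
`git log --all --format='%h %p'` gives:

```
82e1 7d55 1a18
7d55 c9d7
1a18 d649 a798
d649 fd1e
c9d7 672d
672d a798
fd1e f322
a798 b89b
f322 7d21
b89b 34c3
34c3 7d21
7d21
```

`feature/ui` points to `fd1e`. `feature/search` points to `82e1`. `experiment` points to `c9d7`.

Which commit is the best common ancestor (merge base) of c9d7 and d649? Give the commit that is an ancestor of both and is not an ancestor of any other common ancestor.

7d21

Ancestors of c9d7: {34c3, 672d, 7d21, a798, b89b, c9d7}.
Ancestors of d649: {7d21, d649, f322, fd1e}.
Common ancestors: {7d21}.
The only common ancestor is 7d21, so it is the merge base.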